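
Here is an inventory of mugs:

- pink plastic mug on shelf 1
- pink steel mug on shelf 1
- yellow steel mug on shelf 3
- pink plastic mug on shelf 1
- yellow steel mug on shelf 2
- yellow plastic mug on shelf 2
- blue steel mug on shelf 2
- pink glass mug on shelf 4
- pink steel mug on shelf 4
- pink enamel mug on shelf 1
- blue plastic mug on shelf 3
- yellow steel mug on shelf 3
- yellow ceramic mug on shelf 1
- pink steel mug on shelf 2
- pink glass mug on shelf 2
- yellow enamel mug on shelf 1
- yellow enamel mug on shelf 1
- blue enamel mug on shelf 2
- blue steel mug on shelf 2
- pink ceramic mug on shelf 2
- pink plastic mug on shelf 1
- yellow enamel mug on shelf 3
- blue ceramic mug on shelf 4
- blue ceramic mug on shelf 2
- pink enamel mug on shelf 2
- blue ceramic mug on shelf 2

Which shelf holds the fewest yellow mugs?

Counts by shelf (restricted to yellow mugs): shelf 1→3, shelf 3→3, shelf 2→2, shelf 4→0.
The minimum is 0, held uniquely by shelf 4.

shelf 4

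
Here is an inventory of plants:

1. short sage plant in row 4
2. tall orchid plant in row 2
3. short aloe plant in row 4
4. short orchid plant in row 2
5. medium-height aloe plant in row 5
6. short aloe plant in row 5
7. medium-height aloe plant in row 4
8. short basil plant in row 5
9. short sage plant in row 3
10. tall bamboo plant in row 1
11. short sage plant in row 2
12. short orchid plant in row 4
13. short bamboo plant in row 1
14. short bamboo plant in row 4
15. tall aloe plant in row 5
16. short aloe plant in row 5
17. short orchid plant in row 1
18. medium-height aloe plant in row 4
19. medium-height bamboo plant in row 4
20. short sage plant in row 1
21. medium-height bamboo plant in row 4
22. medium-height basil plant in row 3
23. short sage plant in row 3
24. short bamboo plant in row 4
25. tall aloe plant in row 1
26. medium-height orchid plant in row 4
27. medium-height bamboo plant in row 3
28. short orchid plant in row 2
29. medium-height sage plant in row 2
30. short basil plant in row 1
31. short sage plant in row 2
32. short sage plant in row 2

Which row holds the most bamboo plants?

row 4

Counts by row (restricted to bamboo plants): row 4→4, row 1→2, row 3→1, row 5→0, row 2→0.
The maximum is 4, held uniquely by row 4.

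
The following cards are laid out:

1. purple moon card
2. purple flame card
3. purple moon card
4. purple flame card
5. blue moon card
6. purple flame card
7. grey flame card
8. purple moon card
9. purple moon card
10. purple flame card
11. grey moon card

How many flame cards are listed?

5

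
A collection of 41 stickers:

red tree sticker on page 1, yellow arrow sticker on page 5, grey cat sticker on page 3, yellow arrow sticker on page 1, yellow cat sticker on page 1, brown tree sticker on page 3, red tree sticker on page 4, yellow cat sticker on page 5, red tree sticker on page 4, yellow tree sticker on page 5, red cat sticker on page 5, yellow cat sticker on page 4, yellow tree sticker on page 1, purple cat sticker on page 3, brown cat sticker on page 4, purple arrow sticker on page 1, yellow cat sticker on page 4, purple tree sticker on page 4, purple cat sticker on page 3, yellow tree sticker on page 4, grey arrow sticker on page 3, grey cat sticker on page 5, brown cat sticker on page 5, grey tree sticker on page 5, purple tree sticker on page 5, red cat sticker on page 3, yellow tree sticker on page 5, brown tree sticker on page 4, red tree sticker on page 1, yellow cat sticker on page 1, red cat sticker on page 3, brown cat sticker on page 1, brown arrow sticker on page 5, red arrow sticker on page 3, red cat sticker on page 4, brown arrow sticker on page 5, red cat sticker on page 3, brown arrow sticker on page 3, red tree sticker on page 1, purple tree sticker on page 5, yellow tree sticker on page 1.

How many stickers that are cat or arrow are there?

arrow: 8; cat: 17; together 8 + 17 = 25.

25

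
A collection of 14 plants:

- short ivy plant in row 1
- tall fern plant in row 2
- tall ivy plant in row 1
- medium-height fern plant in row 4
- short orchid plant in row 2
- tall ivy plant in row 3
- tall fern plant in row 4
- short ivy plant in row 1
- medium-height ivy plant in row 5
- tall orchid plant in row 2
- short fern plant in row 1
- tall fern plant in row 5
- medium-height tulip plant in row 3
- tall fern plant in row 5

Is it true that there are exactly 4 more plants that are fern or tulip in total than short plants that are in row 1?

|plants that are fern or tulip| = 7.
|short plants in row 1| = 3.
The claim requires 7 − 3 (= 4) to equal 4, which holds.

True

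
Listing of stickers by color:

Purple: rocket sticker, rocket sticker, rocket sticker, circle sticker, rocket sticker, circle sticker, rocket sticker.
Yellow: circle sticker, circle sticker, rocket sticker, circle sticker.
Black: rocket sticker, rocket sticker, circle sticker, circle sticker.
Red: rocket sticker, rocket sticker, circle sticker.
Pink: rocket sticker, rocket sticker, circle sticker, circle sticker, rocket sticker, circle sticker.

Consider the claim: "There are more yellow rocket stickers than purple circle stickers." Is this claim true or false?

False

|yellow rocket stickers| = 1.
|purple circle stickers| = 2.
The claim requires 1 > 2, which does not hold.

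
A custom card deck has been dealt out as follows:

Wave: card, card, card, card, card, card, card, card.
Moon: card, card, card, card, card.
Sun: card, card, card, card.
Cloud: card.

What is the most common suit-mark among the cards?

wave

Counts by suit-mark: wave 8, moon 5, sun 4, cloud 1.
The maximum is 8, held uniquely by wave.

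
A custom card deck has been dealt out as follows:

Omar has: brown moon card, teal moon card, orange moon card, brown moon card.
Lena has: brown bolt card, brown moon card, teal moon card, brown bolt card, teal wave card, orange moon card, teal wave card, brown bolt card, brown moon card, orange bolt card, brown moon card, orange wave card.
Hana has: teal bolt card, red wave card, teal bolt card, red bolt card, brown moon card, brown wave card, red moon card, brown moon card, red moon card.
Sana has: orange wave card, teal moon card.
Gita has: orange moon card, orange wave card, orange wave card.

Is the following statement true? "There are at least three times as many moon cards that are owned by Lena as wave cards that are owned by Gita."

Count of moon cards owned by Lena: 5.
Count of wave cards owned by Gita: 2.
The claim requires 5 ≥ 3 × 2 = 6, which does not hold.

False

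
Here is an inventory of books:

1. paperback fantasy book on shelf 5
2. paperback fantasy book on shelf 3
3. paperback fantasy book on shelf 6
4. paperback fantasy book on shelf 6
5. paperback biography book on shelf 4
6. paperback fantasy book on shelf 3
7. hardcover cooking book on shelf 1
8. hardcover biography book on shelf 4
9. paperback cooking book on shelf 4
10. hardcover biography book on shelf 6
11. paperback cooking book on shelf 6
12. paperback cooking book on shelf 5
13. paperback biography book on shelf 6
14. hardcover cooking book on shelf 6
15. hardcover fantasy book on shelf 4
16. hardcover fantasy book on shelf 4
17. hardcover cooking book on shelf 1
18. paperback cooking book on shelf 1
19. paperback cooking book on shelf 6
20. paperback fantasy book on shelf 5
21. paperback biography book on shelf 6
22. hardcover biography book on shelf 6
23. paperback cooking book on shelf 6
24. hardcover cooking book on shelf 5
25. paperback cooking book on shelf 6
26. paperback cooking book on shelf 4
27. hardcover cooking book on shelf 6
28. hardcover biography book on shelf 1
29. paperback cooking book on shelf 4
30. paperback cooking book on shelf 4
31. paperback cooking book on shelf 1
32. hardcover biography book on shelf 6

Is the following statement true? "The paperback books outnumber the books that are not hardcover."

False

|paperback books| = 20.
|books that are not hardcover| = 20.
The claim requires 20 > 20, which does not hold.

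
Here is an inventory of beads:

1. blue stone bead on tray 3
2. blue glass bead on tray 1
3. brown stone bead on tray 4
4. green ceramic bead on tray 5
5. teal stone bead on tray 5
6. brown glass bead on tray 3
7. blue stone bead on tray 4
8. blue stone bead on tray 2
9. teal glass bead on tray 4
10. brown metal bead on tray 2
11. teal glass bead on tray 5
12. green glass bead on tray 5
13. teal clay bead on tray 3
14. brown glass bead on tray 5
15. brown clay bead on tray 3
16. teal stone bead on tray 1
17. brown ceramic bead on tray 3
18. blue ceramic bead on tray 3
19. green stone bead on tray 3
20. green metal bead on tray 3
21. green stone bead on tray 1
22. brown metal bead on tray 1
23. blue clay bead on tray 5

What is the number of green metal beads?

1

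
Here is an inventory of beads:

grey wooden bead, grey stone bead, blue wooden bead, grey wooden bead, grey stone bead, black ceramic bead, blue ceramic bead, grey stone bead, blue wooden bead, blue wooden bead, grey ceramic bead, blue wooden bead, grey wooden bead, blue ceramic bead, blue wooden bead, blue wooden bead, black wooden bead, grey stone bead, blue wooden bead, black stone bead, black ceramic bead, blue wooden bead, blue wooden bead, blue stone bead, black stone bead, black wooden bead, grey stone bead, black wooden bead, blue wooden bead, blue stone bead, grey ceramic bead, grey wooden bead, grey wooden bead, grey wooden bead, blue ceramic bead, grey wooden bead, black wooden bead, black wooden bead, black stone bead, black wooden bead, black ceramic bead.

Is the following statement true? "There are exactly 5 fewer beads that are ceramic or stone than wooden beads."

True

beads that are ceramic or stone: 18.
wooden beads: 23.
The claim requires 23 − 18 (= 5) to equal 5, which holds.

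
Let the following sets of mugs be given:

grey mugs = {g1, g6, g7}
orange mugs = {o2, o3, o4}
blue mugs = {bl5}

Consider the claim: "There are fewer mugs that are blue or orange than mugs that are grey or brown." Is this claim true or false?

|mugs that are blue or orange| = 4.
|mugs that are grey or brown| = 3.
The claim requires 4 < 3, which does not hold.

False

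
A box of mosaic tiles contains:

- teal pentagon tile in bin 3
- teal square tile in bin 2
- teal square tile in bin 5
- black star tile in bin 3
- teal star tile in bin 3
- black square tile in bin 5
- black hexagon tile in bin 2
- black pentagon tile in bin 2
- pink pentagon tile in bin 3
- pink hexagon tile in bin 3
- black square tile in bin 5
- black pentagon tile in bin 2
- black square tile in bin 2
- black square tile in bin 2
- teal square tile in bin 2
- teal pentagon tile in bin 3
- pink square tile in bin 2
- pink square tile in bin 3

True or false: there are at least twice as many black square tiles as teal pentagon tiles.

black square tiles: 4.
teal pentagon tiles: 2.
The claim requires 4 ≥ 2 × 2 = 4, which holds.

True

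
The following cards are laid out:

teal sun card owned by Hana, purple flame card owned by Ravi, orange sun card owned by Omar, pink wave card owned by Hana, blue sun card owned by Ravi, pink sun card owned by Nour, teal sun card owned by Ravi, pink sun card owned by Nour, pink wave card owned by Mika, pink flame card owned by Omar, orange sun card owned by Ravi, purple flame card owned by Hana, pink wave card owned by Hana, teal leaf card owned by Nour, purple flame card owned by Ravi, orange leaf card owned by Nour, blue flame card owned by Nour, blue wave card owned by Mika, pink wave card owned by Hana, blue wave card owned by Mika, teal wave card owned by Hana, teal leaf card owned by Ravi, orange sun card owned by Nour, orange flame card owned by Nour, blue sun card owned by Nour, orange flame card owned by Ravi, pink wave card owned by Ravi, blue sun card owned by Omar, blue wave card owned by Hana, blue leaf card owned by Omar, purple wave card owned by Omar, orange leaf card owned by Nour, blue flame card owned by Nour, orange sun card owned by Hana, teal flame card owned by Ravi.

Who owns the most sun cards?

Nour

Counts by player (restricted to sun cards): Nour→4, Ravi→3, Hana→2, Omar→2, Mika→0.
The maximum is 4, held uniquely by Nour.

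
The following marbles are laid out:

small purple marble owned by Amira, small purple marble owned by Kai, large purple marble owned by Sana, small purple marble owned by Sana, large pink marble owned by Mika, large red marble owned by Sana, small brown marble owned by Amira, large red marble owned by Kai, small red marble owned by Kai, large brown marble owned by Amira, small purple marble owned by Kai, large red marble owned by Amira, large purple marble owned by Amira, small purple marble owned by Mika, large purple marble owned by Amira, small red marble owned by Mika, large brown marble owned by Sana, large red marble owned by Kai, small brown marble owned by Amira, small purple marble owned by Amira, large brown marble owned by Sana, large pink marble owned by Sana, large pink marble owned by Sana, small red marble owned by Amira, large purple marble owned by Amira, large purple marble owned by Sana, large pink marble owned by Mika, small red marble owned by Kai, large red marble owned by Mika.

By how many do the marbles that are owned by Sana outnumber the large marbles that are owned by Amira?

marbles owned by Sana: 8.
large marbles owned by Amira: 5.
8 − 5 = 3.

3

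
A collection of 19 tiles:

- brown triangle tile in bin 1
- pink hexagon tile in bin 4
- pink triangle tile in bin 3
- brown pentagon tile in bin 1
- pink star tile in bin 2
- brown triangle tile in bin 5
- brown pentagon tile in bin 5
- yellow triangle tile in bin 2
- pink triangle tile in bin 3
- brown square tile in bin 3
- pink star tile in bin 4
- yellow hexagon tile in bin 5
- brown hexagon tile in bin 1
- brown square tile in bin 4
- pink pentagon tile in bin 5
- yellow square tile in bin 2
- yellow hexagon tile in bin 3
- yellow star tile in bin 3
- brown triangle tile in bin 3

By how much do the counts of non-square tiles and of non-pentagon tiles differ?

non-square tiles: 16. non-pentagon tiles: 16.
|16 − 16| = 16 − 16 = 0.

0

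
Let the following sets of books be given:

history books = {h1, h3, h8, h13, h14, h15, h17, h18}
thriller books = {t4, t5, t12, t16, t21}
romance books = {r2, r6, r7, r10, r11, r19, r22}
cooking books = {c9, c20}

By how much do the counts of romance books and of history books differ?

romance books: 7. history books: 8.
|7 − 8| = 8 − 7 = 1.

1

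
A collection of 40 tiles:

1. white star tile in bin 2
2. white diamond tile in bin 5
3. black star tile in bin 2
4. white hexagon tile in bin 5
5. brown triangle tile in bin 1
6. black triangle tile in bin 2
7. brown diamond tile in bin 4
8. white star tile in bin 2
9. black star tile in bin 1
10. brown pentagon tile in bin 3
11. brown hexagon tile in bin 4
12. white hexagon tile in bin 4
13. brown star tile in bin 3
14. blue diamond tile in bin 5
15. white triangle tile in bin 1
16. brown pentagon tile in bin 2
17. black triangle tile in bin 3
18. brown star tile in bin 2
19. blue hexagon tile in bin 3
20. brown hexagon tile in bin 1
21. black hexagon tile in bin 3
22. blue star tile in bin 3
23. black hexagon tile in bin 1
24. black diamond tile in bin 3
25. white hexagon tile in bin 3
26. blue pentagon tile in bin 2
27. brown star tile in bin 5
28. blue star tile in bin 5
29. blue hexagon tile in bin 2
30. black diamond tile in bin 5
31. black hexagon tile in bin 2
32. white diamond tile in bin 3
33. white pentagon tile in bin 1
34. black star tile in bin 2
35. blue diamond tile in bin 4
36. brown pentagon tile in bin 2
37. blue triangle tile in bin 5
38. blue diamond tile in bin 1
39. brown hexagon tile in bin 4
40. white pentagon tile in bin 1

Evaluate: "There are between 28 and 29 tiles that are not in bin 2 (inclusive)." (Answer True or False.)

There are 29 tiles that are not in bin 2.
The claim requires 28 ≤ 29 ≤ 29, which holds.

True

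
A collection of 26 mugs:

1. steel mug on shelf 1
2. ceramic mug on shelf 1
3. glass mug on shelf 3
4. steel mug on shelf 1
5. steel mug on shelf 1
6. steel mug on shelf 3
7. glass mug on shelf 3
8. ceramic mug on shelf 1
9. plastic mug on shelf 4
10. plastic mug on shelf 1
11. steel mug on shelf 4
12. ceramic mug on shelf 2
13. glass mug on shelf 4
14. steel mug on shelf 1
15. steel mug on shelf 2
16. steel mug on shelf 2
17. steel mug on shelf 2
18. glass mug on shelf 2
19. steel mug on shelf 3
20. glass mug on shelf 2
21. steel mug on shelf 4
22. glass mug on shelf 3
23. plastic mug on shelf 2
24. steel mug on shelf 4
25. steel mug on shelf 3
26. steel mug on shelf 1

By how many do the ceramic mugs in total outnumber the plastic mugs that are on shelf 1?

2

ceramic mugs: 3.
plastic mugs on shelf 1: 1.
3 − 1 = 2.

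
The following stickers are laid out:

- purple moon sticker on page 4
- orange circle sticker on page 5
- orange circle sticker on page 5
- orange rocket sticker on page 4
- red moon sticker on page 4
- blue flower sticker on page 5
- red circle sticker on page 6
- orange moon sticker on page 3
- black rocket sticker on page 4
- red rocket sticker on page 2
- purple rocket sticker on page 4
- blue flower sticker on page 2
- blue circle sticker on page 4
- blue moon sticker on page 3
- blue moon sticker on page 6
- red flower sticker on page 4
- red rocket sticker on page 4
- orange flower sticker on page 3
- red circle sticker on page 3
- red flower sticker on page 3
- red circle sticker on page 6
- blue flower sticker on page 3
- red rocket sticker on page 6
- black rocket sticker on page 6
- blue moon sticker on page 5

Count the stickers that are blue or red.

blue: 7; red: 9; together 7 + 9 = 16.

16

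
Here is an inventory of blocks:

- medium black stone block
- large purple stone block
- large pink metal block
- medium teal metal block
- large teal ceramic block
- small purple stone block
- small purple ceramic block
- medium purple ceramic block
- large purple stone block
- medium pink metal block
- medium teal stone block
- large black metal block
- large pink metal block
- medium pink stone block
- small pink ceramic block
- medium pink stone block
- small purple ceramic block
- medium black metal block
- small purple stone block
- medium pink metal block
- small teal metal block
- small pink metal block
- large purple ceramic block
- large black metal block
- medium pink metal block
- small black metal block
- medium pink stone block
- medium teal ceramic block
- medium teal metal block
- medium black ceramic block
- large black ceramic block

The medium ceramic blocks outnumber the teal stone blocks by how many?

2

medium ceramic blocks: 3.
teal stone blocks: 1.
3 − 1 = 2.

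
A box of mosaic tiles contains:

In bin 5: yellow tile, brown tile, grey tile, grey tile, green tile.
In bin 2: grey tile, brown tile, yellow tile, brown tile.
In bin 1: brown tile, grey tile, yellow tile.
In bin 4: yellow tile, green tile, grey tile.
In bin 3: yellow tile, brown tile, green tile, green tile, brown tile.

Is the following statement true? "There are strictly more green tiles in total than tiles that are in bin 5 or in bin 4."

green tiles: 4.
tiles in bin 5 or in bin 4: 8.
The claim requires 4 > 8, which does not hold.

False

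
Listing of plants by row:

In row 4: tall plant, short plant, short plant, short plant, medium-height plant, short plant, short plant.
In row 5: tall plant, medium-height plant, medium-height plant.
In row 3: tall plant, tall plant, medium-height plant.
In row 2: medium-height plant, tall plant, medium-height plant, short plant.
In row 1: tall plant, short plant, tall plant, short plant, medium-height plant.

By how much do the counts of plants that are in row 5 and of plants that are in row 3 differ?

plants in row 5: 3. plants in row 3: 3.
|3 − 3| = 3 − 3 = 0.

0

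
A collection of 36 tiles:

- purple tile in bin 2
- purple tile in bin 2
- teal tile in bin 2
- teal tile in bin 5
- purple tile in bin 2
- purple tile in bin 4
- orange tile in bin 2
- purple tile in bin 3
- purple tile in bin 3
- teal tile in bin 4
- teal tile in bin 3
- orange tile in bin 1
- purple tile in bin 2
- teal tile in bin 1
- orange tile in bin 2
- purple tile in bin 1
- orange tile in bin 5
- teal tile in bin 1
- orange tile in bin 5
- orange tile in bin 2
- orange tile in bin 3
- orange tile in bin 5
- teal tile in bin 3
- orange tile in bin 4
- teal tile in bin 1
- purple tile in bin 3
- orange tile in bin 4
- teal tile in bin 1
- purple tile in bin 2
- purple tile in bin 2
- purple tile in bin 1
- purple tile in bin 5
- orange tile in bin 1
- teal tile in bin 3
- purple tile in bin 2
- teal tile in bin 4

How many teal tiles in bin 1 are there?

4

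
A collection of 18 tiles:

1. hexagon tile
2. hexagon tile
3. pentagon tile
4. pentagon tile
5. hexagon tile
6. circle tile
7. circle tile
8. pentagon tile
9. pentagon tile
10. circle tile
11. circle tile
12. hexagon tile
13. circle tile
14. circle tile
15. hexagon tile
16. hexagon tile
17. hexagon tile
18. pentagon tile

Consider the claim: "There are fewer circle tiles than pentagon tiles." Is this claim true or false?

False

There are 6 circle tiles.
There are 5 pentagon tiles.
The claim requires 6 < 5, which does not hold.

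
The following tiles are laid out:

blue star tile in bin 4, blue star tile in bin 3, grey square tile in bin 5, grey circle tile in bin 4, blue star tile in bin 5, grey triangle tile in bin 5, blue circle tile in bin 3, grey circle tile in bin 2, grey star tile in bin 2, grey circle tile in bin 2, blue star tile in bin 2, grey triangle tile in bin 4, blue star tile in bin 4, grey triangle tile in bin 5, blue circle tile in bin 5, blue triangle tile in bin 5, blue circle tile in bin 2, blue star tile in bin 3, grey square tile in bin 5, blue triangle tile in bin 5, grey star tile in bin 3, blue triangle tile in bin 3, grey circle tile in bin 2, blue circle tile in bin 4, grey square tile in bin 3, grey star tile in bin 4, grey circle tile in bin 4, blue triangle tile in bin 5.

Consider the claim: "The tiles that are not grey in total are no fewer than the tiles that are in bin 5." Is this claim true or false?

True

|tiles that are not grey| = 14.
|tiles in bin 5| = 9.
The claim requires 14 ≥ 9, which holds.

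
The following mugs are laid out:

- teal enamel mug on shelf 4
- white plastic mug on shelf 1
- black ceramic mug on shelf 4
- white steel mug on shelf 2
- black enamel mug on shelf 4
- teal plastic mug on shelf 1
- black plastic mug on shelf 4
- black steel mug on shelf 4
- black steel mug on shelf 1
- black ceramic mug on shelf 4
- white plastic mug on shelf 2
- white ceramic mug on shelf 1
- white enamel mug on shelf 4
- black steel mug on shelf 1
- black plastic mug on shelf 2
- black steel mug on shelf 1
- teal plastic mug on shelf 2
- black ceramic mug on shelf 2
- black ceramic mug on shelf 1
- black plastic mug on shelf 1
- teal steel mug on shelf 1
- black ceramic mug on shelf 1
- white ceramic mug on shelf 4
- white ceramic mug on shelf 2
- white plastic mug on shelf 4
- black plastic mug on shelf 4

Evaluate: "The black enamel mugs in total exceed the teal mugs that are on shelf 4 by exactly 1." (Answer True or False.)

False

There is 1 black enamel mug.
There is 1 teal mug on shelf 4.
The claim requires 1 − 1 (= 0) to equal 1, which does not hold.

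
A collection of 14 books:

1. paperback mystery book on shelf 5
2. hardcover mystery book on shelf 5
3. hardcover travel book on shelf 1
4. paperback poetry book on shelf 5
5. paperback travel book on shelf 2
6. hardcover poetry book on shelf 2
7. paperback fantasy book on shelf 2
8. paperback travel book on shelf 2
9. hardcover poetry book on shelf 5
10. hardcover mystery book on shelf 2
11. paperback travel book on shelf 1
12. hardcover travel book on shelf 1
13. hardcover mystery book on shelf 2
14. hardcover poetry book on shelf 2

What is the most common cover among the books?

Counts by cover: hardcover 8, paperback 6.
The maximum is 8, held uniquely by hardcover.

hardcover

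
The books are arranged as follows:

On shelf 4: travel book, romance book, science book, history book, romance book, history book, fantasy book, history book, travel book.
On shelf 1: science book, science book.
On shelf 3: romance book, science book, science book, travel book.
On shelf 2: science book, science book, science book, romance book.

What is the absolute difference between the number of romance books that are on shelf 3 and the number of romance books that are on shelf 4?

romance books on shelf 3: 1. romance books on shelf 4: 2.
|1 − 2| = 2 − 1 = 1.

1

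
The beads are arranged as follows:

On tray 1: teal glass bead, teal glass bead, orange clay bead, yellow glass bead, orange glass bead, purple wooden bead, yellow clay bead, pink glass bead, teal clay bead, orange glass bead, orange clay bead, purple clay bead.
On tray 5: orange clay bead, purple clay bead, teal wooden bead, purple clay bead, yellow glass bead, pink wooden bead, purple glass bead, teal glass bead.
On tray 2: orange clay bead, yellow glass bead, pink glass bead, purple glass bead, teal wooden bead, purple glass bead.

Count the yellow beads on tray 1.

2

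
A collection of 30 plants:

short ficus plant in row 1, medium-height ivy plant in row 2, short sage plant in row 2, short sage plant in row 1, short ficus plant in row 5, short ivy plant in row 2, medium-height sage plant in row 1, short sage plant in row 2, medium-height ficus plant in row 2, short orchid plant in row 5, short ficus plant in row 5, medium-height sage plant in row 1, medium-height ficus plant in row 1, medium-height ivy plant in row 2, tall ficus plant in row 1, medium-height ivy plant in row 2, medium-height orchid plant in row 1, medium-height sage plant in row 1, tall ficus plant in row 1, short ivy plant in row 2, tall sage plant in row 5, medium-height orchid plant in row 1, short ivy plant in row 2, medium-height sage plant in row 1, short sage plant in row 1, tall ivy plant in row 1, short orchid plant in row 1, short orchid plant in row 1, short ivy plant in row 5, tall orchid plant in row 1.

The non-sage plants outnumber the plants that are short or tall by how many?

2

non-sage plants: 21.
plants that are short or tall: 19.
21 − 19 = 2.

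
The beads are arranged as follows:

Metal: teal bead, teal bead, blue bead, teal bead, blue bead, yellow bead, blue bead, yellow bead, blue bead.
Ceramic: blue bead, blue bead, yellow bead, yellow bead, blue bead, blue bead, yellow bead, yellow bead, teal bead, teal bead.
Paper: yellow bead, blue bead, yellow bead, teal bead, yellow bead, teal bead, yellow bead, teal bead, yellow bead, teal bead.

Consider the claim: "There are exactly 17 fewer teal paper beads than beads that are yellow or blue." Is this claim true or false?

|teal paper beads| = 4.
|beads that are yellow or blue| = 20.
The claim requires 20 − 4 (= 16) to equal 17, which does not hold.

False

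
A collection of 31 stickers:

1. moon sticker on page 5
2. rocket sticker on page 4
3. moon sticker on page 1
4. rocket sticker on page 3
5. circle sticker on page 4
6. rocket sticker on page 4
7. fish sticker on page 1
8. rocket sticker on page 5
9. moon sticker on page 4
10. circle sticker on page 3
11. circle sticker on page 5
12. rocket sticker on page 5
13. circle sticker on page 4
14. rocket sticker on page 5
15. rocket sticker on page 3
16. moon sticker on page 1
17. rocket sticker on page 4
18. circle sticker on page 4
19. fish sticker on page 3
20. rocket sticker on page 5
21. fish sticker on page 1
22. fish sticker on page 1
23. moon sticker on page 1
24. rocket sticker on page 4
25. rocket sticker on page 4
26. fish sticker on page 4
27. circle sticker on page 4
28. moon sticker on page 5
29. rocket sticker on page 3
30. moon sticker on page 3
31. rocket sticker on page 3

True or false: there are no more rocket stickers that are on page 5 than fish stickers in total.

There are 4 rocket stickers on page 5.
There are 5 fish stickers.
The claim requires 4 ≤ 5, which holds.

True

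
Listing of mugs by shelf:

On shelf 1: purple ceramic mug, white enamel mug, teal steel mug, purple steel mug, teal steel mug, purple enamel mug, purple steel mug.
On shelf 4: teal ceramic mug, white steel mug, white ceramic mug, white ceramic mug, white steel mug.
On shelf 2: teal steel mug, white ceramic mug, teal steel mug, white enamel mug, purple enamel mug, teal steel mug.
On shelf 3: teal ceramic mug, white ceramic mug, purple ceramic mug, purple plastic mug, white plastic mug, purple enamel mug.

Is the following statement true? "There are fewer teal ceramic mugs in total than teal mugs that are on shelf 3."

teal ceramic mugs: 2.
teal mugs on shelf 3: 1.
The claim requires 2 < 1, which does not hold.

False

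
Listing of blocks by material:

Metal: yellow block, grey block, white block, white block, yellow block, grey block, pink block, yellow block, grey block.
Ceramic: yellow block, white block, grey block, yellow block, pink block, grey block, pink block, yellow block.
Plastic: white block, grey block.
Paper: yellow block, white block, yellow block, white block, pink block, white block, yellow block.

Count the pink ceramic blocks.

2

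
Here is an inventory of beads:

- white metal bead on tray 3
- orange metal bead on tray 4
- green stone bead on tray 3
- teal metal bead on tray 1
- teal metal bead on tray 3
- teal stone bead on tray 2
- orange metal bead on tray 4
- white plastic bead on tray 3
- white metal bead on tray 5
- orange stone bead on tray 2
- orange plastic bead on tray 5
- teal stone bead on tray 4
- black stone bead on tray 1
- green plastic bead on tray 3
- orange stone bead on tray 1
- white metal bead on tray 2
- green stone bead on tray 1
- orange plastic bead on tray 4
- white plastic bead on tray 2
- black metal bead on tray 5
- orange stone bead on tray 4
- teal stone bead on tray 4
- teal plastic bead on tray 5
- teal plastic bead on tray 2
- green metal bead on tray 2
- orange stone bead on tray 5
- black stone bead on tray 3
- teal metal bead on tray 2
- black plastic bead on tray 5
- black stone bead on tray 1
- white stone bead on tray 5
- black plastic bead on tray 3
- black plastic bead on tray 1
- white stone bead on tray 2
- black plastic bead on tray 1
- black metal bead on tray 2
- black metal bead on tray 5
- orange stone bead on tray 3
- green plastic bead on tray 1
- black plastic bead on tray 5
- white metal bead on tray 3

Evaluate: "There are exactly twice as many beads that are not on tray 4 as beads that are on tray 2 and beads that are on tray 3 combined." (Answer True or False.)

beads that are not on tray 4: 35.
beads on tray 2: 9; beads on tray 3: 9; combined: 9 + 9 = 18.
The claim requires 35 = 2 × 18 = 36, which does not hold.

False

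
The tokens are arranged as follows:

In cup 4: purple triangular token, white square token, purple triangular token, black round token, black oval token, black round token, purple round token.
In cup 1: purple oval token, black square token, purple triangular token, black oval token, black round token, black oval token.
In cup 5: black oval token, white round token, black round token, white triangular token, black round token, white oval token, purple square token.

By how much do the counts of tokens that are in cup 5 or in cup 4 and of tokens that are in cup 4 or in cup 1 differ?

tokens in cup 5 or in cup 4: 14. tokens in cup 4 or in cup 1: 13.
|14 − 13| = 14 − 13 = 1.

1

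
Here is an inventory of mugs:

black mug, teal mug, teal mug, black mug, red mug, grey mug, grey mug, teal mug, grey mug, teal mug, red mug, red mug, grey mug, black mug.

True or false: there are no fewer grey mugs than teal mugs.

There are 4 grey mugs.
There are 4 teal mugs.
The claim requires 4 ≥ 4, which holds.

True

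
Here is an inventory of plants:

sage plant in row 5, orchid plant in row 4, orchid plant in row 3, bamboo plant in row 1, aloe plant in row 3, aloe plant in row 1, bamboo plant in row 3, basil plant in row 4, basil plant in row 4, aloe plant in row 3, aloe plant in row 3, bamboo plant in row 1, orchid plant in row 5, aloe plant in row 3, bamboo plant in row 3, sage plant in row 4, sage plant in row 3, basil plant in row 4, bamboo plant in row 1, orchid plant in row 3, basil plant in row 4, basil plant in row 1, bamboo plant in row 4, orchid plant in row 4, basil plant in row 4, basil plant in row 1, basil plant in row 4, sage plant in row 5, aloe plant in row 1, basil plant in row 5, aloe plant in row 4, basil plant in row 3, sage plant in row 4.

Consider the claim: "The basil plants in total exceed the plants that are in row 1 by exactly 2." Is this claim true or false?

False

|basil plants| = 10.
|plants in row 1| = 7.
The claim requires 10 − 7 (= 3) to equal 2, which does not hold.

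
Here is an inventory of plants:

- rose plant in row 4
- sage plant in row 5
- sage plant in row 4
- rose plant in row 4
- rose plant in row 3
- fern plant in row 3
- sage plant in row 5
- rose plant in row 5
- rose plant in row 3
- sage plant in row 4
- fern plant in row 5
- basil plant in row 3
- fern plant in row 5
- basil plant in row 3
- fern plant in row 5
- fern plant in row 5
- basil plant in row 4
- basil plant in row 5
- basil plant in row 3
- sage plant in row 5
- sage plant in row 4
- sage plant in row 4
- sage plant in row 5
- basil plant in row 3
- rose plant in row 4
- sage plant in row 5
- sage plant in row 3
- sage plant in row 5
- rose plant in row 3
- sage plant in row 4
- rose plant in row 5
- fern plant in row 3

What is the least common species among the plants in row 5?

Counts by species (restricted to plants in row 5): sage 6, fern 4, rose 2, basil 1.
The minimum is 1, held uniquely by basil.

basil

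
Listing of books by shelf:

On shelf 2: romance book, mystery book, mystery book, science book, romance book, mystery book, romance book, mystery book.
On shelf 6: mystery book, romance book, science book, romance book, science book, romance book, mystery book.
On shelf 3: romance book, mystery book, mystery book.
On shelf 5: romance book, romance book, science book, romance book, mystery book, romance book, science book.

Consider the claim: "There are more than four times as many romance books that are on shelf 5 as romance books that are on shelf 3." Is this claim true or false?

There are 4 romance books on shelf 5.
There is 1 romance book on shelf 3.
The claim requires 4 > 4 × 1 = 4, which does not hold.

False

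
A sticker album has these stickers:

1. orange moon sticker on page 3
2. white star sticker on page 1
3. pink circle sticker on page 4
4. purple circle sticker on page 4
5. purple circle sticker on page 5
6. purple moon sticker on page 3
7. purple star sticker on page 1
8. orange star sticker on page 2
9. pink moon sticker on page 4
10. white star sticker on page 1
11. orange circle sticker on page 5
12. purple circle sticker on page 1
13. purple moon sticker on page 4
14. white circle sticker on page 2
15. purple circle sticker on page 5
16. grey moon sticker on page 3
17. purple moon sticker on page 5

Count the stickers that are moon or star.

10

moon: 6; star: 4; together 6 + 4 = 10.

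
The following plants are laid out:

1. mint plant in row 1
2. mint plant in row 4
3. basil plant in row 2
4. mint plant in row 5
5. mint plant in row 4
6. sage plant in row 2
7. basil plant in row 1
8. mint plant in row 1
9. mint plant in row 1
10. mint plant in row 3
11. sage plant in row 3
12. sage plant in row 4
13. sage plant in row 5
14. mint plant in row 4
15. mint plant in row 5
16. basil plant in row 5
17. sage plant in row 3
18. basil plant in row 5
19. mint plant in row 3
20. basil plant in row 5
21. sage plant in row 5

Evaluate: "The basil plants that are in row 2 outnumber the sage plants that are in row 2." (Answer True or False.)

False

basil plants in row 2: 1.
sage plants in row 2: 1.
The claim requires 1 > 1, which does not hold.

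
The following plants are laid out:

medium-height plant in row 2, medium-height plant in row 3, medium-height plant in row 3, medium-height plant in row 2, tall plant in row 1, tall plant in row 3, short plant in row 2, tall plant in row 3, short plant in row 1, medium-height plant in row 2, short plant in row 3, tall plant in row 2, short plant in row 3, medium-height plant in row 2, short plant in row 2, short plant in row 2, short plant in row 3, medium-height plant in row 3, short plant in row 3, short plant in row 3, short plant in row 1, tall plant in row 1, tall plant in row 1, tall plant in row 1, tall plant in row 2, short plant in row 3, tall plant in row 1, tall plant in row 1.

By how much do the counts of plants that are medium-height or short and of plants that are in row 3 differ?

plants that are medium-height or short: 18. plants in row 3: 11.
|18 − 11| = 18 − 11 = 7.

7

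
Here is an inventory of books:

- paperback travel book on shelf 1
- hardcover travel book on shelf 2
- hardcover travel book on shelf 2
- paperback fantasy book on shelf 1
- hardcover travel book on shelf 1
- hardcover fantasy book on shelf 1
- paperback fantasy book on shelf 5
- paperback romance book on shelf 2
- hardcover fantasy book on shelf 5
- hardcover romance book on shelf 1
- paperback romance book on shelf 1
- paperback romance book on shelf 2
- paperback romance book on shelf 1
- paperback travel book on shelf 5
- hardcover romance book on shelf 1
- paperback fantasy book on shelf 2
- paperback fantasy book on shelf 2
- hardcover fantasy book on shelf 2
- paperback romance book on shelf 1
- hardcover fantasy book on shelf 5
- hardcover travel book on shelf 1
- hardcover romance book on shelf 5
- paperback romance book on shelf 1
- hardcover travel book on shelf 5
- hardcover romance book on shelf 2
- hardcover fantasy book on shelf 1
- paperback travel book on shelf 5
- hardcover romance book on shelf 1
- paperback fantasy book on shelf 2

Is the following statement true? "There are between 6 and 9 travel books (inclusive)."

travel books: 8.
The claim requires 6 ≤ 8 ≤ 9, which holds.

True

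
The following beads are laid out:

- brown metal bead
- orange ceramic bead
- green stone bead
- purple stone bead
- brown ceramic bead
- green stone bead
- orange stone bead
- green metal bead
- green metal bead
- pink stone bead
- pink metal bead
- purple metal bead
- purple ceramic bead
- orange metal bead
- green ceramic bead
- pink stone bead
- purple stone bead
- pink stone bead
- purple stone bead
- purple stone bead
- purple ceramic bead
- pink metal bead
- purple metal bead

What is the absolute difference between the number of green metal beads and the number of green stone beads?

green metal beads: 2. green stone beads: 2.
|2 − 2| = 2 − 2 = 0.

0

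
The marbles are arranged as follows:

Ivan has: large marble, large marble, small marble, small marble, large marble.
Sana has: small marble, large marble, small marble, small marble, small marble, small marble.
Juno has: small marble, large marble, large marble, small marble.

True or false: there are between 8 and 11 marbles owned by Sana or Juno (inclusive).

Count of marbles owned by Sana or Juno: 10.
The claim requires 8 ≤ 10 ≤ 11, which holds.

True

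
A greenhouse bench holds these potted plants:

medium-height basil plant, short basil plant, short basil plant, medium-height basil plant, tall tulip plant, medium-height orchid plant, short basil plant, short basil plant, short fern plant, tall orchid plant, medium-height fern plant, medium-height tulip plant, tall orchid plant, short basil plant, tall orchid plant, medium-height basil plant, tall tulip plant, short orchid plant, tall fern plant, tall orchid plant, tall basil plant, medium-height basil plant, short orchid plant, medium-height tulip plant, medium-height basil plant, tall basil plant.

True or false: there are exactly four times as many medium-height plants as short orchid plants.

False

There are 9 medium-height plants.
There are 2 short orchid plants.
The claim requires 9 = 4 × 2 = 8, which does not hold.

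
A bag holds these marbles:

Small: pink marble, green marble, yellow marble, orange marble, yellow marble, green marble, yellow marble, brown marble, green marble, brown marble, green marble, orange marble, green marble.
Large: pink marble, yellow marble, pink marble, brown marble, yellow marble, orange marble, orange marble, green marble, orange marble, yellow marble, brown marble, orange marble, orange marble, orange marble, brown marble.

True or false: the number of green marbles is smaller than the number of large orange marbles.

green marbles: 6.
large orange marbles: 6.
The claim requires 6 < 6, which does not hold.

False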